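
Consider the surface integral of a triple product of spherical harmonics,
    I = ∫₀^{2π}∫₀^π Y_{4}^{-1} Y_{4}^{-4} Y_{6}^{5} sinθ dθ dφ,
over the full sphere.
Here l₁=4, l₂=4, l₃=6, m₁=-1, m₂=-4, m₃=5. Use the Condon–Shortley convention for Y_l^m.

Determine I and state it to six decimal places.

0.200167

m-sum 0 ✓  L=14 even ✓  0≤6≤8 ✓
Π(2lᵢ+1) = 9×9×13 = 1053
triangle coeff Δ(4,4,6) = 1/1261260
Σ_t [0,2]: t=0:+1/4608 t=1:−1/1296 t=2:+1/4608 = -7/20736
(3j)²=20/1287 [(4 4 6; 0 0 0)], sign=-1
Σ_t [0,0]: t=0:+1/172800 = 1/172800
(3j)²=2/65 [(4 4 6; -1 -4 5)], sign=-1
⇒ 4πI² = 72/143
I = (+1)√(72/143/(4π)) = 0.20016738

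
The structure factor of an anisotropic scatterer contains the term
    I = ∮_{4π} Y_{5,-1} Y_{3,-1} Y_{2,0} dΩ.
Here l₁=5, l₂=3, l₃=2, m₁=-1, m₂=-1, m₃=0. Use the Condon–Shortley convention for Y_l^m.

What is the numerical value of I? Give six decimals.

-1 − 1 + 0 = -2 ≠ 0: azimuthal integral kills it; I = 0

0.000000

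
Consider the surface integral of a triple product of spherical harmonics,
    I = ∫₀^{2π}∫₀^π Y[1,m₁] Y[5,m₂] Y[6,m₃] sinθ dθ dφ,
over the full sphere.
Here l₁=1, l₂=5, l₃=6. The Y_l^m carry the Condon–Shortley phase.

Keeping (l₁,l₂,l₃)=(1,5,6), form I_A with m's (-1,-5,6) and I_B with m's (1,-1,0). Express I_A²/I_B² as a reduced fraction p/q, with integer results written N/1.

22/5

Shared (l₁,l₂,l₃)=(1,5,6): N and (l;000)² cancel in I_A²/I_B².
A: Δ = 0!·2!·10!/13! = 1/858; Racah Σ t=0..0: t=0:+1/7257600 = 1/7257600; ⇒ 3j(1 5 6; -1 -5 6)² = 1/13, sgn +1
B: Δ = 0!·2!·10!/13! = 1/858; Racah Σ t=0..0: t=0:+1/34560 = 1/34560; ⇒ 3j(1 5 6; 1 -1 0)² = 5/286, sgn +1
I_A²/I_B² = (1/13)/(5/286) = 22/5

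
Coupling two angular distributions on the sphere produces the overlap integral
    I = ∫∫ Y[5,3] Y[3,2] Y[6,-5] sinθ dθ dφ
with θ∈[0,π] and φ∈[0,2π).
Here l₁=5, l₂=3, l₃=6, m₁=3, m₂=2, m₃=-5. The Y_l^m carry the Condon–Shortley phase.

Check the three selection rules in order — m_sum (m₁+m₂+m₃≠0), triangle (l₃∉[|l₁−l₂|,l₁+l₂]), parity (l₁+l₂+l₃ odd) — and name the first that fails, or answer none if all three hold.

none

m₁+m₂+m₃ = 3 + 2 − 5 = 0  ✓
triangle: |5−3|=2 ≤ l₃=6 ≤ 5+3=8  ✓
parity: l₁+l₂+l₃ = 14 is even  ✓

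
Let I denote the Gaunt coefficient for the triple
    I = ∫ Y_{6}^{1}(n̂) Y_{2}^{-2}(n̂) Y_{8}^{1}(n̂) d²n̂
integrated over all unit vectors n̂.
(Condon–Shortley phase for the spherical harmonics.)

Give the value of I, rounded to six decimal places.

Rules hold: Σm=0, L=16 even, 4≤8≤8.
N = 13·5·17 = 1105
Δ = 0!·12!·4!/17! = 1/30940
Racah Σ t=0..0: t=0:+1/2073600 = 1/2073600
⇒ 3j(6 2 8; 0 0 0)² = 28/1105, sgn +1
Racah Σ t=0..0: t=0:+1/14515200 = 1/14515200
⇒ 3j(6 2 8; 1 -2 1)² = 9/2210, sgn -1
4πI² = N·(3j₀)²·(3jₘ)² = 126/1105
I = -1·√(0.114027/4π) = -0.09525750

-0.095258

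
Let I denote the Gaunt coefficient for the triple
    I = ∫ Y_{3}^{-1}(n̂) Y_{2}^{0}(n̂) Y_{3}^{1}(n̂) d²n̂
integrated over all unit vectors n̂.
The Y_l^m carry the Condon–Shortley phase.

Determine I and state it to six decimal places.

-0.126157

Rules hold: Σm=0, L=8 even, 1≤3≤5.
N = 7·5·7 = 245
Δ = 2!·4!·2!/9! = 1/3780
Racah Σ t=0..2: t=0:+1/24 t=1:−1/4 t=2:+1/24 = -1/6
⇒ 3j(3 2 3; 0 0 0)² = 4/105, sgn +1
Racah Σ t=0..2: t=0:+1/96 t=1:−1/6 t=2:+1/16 = -3/32
⇒ 3j(3 2 3; -1 0 1)² = 3/140, sgn -1
4πI² = N·(3j₀)²·(3jₘ)² = 1/5
I = -1·√(0.2/4π) = -0.12615663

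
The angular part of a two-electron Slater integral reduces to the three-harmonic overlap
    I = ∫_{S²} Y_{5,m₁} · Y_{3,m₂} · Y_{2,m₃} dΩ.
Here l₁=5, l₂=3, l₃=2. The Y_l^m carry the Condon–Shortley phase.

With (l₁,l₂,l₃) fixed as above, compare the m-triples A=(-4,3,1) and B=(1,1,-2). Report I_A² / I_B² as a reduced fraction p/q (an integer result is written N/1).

Shared (l₁,l₂,l₃)=(5,3,2): N and (l;000)² cancel in I_A²/I_B².
A: Δ = 6!·4!·0!/11! = 1/2310; Racah Σ t=6..6: t=6:+1/4320 = 1/4320; ⇒ 3j(5 3 2; -4 3 1)² = 2/55, sgn -1
B: Δ = 6!·4!·0!/11! = 1/2310; Racah Σ t=4..4: t=4:+1/1152 = 1/1152; ⇒ 3j(5 3 2; 1 1 -2)² = 1/154, sgn +1
I_A²/I_B² = (2/55)/(1/154) = 28/5

28/5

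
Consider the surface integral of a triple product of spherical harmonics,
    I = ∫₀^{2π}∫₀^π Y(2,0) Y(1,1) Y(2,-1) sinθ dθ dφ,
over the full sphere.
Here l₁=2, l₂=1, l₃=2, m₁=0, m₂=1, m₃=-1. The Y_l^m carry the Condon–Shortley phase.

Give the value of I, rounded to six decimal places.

0.000000

Σlᵢ=5 odd — θ-integrand is odd under cosθ→−cosθ; I=0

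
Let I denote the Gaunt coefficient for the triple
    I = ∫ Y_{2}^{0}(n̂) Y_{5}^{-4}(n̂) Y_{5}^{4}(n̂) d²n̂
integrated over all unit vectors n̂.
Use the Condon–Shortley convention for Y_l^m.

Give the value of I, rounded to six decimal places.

Checks pass: Σm=0; 12 even; l₃=5∈[3,7].
(2·2+1)(2·5+1)(2·5+1) = 605
Δ: 2! 2! 8! / 13! → 1/38610
sum: t=0:+1/2880 t=1:−1/576 t=2:+1/2880 = -1/960
3j²(2 5 5; 0 0 0) = Δ·Π!·Σ² = 10/429  (sign +1)
sum: t=0:+1/20160 t=1:−1/40320 = 1/40320
3j²(2 5 5; 0 -4 4) = Δ·Π!·Σ² = 6/715  (sign -1)
combine: 4πI² = 605·10/429·6/715 = 20/169
take √, sign -1: I = -0.09704356

-0.097044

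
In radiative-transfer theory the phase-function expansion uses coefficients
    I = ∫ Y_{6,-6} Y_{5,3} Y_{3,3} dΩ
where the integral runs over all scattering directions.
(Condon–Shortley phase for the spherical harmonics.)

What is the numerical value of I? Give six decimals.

-0.119512

Checks pass: Σm=0; 14 even; l₃=3∈[1,11].
(2·6+1)(2·5+1)(2·3+1) = 1001
Δ: 8! 4! 2! / 15! → 1/675675
sum: t=3:−1/8640 t=4:+1/2304 t=5:−1/8640 = 7/34560
3j²(6 5 3; 0 0 0) = Δ·Π!·Σ² = 7/429  (sign -1)
sum: t=8:+1/1935360 = 1/1935360
3j²(6 5 3; -6 3 3) = Δ·Π!·Σ² = 1/91  (sign +1)
combine: 4πI² = 1001·7/429·1/91 = 7/39
take √, sign -1: I = -0.11951207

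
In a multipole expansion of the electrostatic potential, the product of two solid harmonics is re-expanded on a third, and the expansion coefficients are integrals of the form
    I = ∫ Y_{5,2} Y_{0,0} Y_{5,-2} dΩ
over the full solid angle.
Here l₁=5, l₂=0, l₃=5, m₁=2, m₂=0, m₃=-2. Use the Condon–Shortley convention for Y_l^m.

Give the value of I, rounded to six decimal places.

0.282095

Checks pass: Σm=0; 10 even; l₃=5∈[5,5].
(2·5+1)(2·0+1)(2·5+1) = 121
Δ: 0! 10! 0! / 11! → 1/11
sum: t=0:+1/14400 = 1/14400
3j²(5 0 5; 0 0 0) = Δ·Π!·Σ² = 1/11  (sign -1)
sum: t=0:+1/30240 = 1/30240
3j²(5 0 5; 2 0 -2) = Δ·Π!·Σ² = 1/11  (sign -1)
combine: 4πI² = 121·1/11·1/11 = 1/1
take √, sign +1: I = 0.28209479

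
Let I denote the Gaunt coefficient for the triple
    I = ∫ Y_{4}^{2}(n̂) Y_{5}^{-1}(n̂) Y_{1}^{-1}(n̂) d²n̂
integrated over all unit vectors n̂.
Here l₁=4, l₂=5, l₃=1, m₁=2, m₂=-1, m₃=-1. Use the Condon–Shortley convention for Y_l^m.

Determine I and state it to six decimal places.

Checks pass: Σm=0; 10 even; l₃=1∈[1,9].
(2·4+1)(2·5+1)(2·1+1) = 297
Δ: 8! 0! 2! / 11! → 1/495
sum: t=4:+1/576 = 1/576
3j²(4 5 1; 0 0 0) = Δ·Π!·Σ² = 5/99  (sign -1)
sum: t=2:+1/2880 = 1/2880
3j²(4 5 1; 2 -1 -1) = Δ·Π!·Σ² = 2/165  (sign +1)
combine: 4πI² = 297·5/99·2/165 = 2/11
take √, sign -1: I = -0.12028562

-0.120286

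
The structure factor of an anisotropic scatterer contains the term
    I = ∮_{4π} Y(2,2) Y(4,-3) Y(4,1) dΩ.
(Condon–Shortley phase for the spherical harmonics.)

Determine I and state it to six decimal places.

0.159270

Checks pass: Σm=0; 10 even; l₃=4∈[2,6].
(2·2+1)(2·4+1)(2·4+1) = 405
Δ: 2! 2! 6! / 11! → 1/13860
sum: t=0:+1/192 t=1:−1/36 t=2:+1/192 = -5/288
3j²(2 4 4; 0 0 0) = Δ·Π!·Σ² = 20/693  (sign -1)
sum: t=0:+1/480 = 1/480
3j²(2 4 4; 2 -3 1) = Δ·Π!·Σ² = 3/110  (sign -1)
combine: 4πI² = 405·20/693·3/110 = 270/847
take √, sign +1: I = 0.15927046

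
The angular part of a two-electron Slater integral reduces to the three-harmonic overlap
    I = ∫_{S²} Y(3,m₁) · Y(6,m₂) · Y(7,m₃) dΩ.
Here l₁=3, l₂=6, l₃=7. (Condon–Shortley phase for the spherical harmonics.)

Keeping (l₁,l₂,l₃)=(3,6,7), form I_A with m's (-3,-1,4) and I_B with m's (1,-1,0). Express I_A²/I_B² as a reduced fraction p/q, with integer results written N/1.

Same 3,6,7: normalisation and zero-m 3j drop out of the ratio.
A: Δ: 2! 4! 10! / 17! → 1/2042040; sum: t=2:+1/1451520 = 1/1451520; 3j²(3 6 7; -3 -1 4) = Δ·Π!·Σ² = 75/3094  (sign -1)
B: Δ: 2! 4! 10! / 17! → 1/2042040; sum: t=0:+1/115200 t=1:−1/103680 t=2:+1/1451520 = -1/3628800; 3j²(3 6 7; 1 -1 0) = Δ·Π!·Σ² = 1/36465  (sign +1)
I_A²/I_B² = (75/3094)/(1/36465) = 12375/14

12375/14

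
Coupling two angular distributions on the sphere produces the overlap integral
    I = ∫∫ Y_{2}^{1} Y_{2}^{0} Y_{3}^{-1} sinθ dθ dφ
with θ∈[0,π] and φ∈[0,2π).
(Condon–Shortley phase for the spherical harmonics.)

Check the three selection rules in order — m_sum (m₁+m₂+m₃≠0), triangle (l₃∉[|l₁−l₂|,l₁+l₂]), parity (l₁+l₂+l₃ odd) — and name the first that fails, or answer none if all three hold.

parity

m₁+m₂+m₃ = 1 + 0 − 1 = 0  ✓
triangle: |2−2|=0 ≤ l₃=3 ≤ 2+2=4  ✓
parity: l₁+l₂+l₃ = 7 is odd  ✗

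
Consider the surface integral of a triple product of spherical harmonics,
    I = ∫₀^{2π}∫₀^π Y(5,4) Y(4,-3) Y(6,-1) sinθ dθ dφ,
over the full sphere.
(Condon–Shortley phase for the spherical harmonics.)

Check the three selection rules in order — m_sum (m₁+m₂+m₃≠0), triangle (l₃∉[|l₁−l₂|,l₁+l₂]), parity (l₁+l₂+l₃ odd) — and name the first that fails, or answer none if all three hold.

m₁+m₂+m₃ = 4 − 3 − 1 = 0  ✓
triangle: |5−4|=1 ≤ l₃=6 ≤ 5+4=9  ✓
parity: l₁+l₂+l₃ = 15 is odd  ✗

parity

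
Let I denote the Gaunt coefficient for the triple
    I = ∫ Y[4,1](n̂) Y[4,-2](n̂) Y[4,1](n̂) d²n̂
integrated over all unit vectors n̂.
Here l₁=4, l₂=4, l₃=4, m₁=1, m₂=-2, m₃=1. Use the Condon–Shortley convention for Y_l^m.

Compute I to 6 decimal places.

0.144370

Rules hold: Σm=0, L=12 even, 0≤4≤8.
N = 9·9·9 = 729
Δ = 4!·4!·4!/13! = 1/450450
Racah Σ t=0..4: t=0:+1/13824 t=1:−1/216 t=2:+1/64 t=3:−1/216 t=4:+1/13824 = 5/768
⇒ 3j(4 4 4; 0 0 0)² = 18/1001, sgn +1
Racah Σ t=0..2: t=0:+1/576 t=1:−1/144 t=2:+1/576 = -1/288
⇒ 3j(4 4 4; 1 -2 1)² = 20/1001, sgn +1
4πI² = N·(3j₀)²·(3jₘ)² = 262440/1002001
I = +1·√(0.261916/4π) = 0.14436968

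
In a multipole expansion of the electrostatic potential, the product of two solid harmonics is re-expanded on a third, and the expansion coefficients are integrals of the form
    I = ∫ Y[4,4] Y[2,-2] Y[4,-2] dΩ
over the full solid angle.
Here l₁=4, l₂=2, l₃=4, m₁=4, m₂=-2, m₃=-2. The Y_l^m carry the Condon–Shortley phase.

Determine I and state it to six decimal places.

Checks pass: Σm=0; 10 even; l₃=4∈[2,6].
(2·4+1)(2·2+1)(2·4+1) = 405
Δ: 2! 6! 2! / 11! → 1/13860
sum: t=0:+1/192 t=1:−1/36 t=2:+1/192 = -5/288
3j²(4 2 4; 0 0 0) = Δ·Π!·Σ² = 20/693  (sign -1)
sum: t=0:+1/2880 = 1/2880
3j²(4 2 4; 4 -2 -2) = Δ·Π!·Σ² = 2/165  (sign +1)
combine: 4πI² = 405·20/693·2/165 = 120/847
take √, sign -1: I = -0.10618031

-0.106180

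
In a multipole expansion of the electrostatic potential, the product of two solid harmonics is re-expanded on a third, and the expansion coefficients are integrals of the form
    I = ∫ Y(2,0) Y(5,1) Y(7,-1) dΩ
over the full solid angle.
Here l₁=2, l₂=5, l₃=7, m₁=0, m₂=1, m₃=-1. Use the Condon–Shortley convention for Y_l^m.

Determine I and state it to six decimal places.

-0.232242

Checks pass: Σm=0; 14 even; l₃=7∈[3,7].
(2·2+1)(2·5+1)(2·7+1) = 825
Δ: 0! 4! 10! / 15! → 1/15015
sum: t=0:+1/57600 = 1/57600
3j²(2 5 7; 0 0 0) = Δ·Π!·Σ² = 21/715  (sign -1)
sum: t=0:+1/69120 = 1/69120
3j²(2 5 7; 0 1 -1) = Δ·Π!·Σ² = 4/143  (sign +1)
combine: 4πI² = 825·21/715·4/143 = 1260/1859
take √, sign -1: I = -0.23224194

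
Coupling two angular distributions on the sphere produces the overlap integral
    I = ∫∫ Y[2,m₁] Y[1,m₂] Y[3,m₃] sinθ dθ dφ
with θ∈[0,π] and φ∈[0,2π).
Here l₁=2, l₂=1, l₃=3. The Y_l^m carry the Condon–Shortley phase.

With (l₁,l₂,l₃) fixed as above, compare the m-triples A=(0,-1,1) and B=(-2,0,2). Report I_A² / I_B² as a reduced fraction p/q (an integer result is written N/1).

6/5

Same 2,1,3: normalisation and zero-m 3j drop out of the ratio.
A: Δ: 0! 4! 2! / 7! → 1/105; sum: t=0:+1/8 = 1/8; 3j²(2 1 3; 0 -1 1) = Δ·Π!·Σ² = 2/35  (sign +1)
B: Δ: 0! 4! 2! / 7! → 1/105; sum: t=0:+1/24 = 1/24; 3j²(2 1 3; -2 0 2) = Δ·Π!·Σ² = 1/21  (sign -1)
I_A²/I_B² = (2/35)/(1/21) = 6/5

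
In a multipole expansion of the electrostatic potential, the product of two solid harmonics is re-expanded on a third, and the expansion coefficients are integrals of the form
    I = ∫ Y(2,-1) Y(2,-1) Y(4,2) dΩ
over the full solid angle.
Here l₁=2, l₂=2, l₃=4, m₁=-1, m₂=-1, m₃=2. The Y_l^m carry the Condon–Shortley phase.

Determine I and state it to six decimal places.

0.254875

m-sum 0 ✓  L=8 even ✓  0≤4≤4 ✓
Π(2lᵢ+1) = 5×5×9 = 225
triangle coeff Δ(2,2,4) = 1/630
Σ_t [0,0]: t=0:+1/16 = 1/16
(3j)²=2/35 [(2 2 4; 0 0 0)], sign=+1
Σ_t [0,0]: t=0:+1/36 = 1/36
(3j)²=4/63 [(2 2 4; -1 -1 2)], sign=+1
⇒ 4πI² = 40/49
I = (+1)√(40/49/(4π)) = 0.25487487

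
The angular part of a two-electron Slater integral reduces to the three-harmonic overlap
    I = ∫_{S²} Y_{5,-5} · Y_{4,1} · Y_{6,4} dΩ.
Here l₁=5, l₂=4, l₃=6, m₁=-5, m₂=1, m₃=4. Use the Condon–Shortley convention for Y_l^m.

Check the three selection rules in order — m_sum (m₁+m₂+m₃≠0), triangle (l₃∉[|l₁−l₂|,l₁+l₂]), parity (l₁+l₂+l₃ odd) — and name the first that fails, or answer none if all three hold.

m₁+m₂+m₃ = -5 + 1 + 4 = 0  ✓
triangle: |5−4|=1 ≤ l₃=6 ≤ 5+4=9  ✓
parity: l₁+l₂+l₃ = 15 is odd  ✗

parity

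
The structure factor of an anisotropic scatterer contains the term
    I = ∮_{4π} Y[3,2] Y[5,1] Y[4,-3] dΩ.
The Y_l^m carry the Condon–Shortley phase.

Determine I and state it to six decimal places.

0.160929

Rules hold: Σm=0, L=12 even, 2≤4≤8.
N = 7·11·9 = 693
Δ = 4!·2!·6!/13! = 1/180180
Racah Σ t=1..3: t=1:−1/576 t=2:+1/144 t=3:−1/576 = 1/288
⇒ 3j(3 5 4; 0 0 0)² = 20/1001, sgn +1
Racah Σ t=0..1: t=0:+1/17280 t=1:−1/1440 = -11/17280
⇒ 3j(3 5 4; 2 1 -3)² = 11/468, sgn +1
4πI² = N·(3j₀)²·(3jₘ)² = 55/169
I = +1·√(0.325444/4π) = 0.16092854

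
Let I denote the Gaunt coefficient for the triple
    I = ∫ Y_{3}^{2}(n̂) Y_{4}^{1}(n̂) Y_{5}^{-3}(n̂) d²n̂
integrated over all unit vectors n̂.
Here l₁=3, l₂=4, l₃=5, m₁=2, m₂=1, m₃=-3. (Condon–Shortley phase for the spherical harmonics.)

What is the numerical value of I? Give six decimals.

Rules hold: Σm=0, L=12 even, 1≤5≤7.
N = 7·9·11 = 693
Δ = 2!·4!·6!/13! = 1/180180
Racah Σ t=0..2: t=0:+1/576 t=1:−1/144 t=2:+1/576 = -1/288
⇒ 3j(3 4 5; 0 0 0)² = 20/1001, sgn +1
Racah Σ t=0..1: t=0:+1/1440 t=1:−1/1152 = -1/5760
⇒ 3j(3 4 5; 2 1 -3)² = 1/858, sgn -1
4πI² = N·(3j₀)²·(3jₘ)² = 30/1859
I = -1·√(0.0161377/4π) = -0.03583571

-0.035836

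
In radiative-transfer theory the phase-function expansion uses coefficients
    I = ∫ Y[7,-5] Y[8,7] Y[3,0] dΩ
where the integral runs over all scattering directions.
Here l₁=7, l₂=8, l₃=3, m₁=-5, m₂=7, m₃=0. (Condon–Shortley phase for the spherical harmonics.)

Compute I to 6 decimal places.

m-sum = -5 + 7 + 0 = 2 ≠ 0 ⇒ I = 0

0.000000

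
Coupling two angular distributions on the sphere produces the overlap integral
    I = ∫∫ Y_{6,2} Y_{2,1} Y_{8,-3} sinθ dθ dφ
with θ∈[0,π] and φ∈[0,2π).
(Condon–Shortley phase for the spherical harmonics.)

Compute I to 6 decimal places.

Checks pass: Σm=0; 16 even; l₃=8∈[4,8].
(2·6+1)(2·2+1)(2·8+1) = 1105
Δ: 0! 12! 4! / 17! → 1/30940
sum: t=0:+1/2073600 = 1/2073600
3j²(6 2 8; 0 0 0) = Δ·Π!·Σ² = 28/1105  (sign +1)
sum: t=0:+1/5806080 = 1/5806080
3j²(6 2 8; 2 1 -3) = Δ·Π!·Σ² = 165/6188  (sign -1)
combine: 4πI² = 1105·28/1105·165/6188 = 165/221
take √, sign -1: I = -0.24374791

-0.243748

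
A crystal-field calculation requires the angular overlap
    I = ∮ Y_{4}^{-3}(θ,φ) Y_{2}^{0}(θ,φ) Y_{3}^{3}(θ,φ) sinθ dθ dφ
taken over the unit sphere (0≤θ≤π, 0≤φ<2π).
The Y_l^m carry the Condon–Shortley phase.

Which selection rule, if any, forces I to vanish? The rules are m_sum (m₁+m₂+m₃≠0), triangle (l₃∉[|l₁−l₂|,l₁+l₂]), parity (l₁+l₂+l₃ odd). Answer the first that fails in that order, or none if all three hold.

parity

azimuthal sum: -3 + 0 + 3 = 0  ✓
2 ≤ 3 ≤ 6 (triangle on l)  ✓
L = 4 + 2 + 3 = 9 (odd)  ✗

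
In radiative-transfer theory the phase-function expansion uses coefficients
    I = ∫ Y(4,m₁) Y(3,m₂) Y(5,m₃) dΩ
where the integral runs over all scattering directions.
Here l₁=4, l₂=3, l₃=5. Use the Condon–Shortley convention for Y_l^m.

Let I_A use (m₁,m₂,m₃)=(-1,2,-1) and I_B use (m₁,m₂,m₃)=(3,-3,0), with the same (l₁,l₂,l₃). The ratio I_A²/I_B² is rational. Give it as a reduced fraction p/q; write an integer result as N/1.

125/63

Shared (l₁,l₂,l₃)=(4,3,5): N and (l;000)² cancel in I_A²/I_B².
A: Δ = 2!·6!·4!/13! = 1/180180; Racah Σ t=1..2: t=1:−1/1152 t=2:+1/432 = 5/3456; ⇒ 3j(4 3 5; -1 2 -1)² = 625/36036, sgn +1
B: Δ = 2!·6!·4!/13! = 1/180180; Racah Σ t=0..0: t=0:+1/5760 = 1/5760; ⇒ 3j(4 3 5; 3 -3 0)² = 5/572, sgn -1
I_A²/I_B² = (625/36036)/(5/572) = 125/63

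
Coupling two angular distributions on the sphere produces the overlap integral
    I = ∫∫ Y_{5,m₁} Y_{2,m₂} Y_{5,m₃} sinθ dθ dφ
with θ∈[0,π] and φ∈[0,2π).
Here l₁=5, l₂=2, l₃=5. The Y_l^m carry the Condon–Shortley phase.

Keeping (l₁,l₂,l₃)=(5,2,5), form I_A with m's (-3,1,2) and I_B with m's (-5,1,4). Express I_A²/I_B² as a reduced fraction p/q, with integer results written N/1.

Shared (l₁,l₂,l₃)=(5,2,5): N and (l;000)² cancel in I_A²/I_B².
A: Δ = 2!·8!·2!/13! = 1/38610; Racah Σ t=1..2: t=1:−1/10080 t=2:+1/2880 = 1/4032; ⇒ 3j(5 2 5; -3 1 2)² = 10/429, sgn -1
B: Δ = 2!·8!·2!/13! = 1/38610; Racah Σ t=2..2: t=2:+1/80640 = 1/80640; ⇒ 3j(5 2 5; -5 1 4)² = 9/286, sgn -1
I_A²/I_B² = (10/429)/(9/286) = 20/27

20/27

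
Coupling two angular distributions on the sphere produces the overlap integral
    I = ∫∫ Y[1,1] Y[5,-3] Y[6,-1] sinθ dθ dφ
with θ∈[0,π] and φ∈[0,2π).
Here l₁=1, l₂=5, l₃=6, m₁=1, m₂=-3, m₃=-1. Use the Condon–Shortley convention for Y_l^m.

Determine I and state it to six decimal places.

m-sum = 1 − 3 − 1 = -3 ≠ 0 ⇒ I = 0

0.000000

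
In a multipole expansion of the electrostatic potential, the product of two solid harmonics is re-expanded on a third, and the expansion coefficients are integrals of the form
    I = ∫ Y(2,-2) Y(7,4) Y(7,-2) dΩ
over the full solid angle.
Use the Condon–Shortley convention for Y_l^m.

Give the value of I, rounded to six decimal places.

-0.163963

m-sum 0 ✓  L=16 even ✓  5≤7≤9 ✓
Π(2lᵢ+1) = 5×15×15 = 1125
triangle coeff Δ(2,7,7) = 1/185640
Σ_t [0,2]: t=0:+1/2419200 t=1:−1/518400 t=2:+1/2419200 = -1/907200
(3j)²=56/3315 [(2 7 7; 0 0 0)], sign=+1
Σ_t [2,2]: t=2:+1/8709120 = 1/8709120
(3j)²=55/3094 [(2 7 7; -2 4 -2)], sign=-1
⇒ 4πI² = 16500/48841
I = (-1)√(16500/48841/(4π)) = -0.16396259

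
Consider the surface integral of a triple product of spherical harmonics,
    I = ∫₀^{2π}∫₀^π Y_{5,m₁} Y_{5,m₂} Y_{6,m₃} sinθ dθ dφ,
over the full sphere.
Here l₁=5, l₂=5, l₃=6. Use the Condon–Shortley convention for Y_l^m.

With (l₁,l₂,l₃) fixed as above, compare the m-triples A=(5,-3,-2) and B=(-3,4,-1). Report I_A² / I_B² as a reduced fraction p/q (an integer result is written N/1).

Shared (l₁,l₂,l₃)=(5,5,6): N and (l;000)² cancel in I_A²/I_B².
A: Δ = 4!·6!·6!/17! = 1/28588560; Racah Σ t=0..0: t=0:+1/829440 = 1/829440; ⇒ 3j(5 5 6; 5 -3 -2)² = 35/2431, sgn +1
B: Δ = 4!·6!·6!/17! = 1/28588560; Racah Σ t=3..4: t=3:−1/518400 t=4:+1/138240 = 11/2073600; ⇒ 3j(5 5 6; -3 4 -1)² = 77/4420, sgn -1
I_A²/I_B² = (35/2431)/(77/4420) = 100/121

100/121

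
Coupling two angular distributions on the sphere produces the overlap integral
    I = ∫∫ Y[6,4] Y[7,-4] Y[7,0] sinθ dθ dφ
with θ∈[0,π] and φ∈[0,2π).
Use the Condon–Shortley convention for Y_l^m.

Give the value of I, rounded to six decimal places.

m-sum 0 ✓  L=20 even ✓  1≤7≤13 ✓
Π(2lᵢ+1) = 13×15×15 = 2925
triangle coeff Δ(6,7,7) = 1/2444321880
Σ_t [0,6]: t=0:+1/2612736000 t=1:−1/20736000 t=2:+1/1658880 t=3:−1/746496 t=4:+1/1658880 t=5:−1/20736000 t=6:+1/2612736000 = -1/4354560
(3j)²=1000/138567 [(6 7 7; 0 0 0)], sign=+1
Σ_t [0,2]: t=0:+1/24883200 t=1:−1/20736000 t=2:+1/174182400 = -1/435456000
(3j)²=2/20995 [(6 7 7; 4 -4 0)], sign=+1
⇒ 4πI² = 30000/14919047
I = (+1)√(30000/14919047/(4π)) = 0.01264984

0.012650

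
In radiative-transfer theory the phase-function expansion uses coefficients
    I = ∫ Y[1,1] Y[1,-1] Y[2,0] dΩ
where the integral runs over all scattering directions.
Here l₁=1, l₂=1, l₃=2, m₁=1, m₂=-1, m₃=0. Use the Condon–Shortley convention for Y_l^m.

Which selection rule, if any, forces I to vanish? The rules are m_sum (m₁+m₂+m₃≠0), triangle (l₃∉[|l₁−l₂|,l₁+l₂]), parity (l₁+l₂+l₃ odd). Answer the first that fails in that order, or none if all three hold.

azimuthal sum: 1 − 1 + 0 = 0  ✓
0 ≤ 2 ≤ 2 (triangle on l)  ✓
L = 1 + 1 + 2 = 4 (even)  ✓

none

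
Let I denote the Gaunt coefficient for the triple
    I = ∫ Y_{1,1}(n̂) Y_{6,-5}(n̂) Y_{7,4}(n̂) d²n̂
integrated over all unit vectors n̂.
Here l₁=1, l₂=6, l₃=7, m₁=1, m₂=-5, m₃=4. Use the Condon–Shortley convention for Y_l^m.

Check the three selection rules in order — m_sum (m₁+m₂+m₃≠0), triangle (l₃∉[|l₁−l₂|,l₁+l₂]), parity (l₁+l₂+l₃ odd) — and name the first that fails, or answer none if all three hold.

m₁+m₂+m₃ = 1 − 5 + 4 = 0  ✓
triangle: |1−6|=5 ≤ l₃=7 ≤ 1+6=7  ✓
parity: l₁+l₂+l₃ = 14 is even  ✓

none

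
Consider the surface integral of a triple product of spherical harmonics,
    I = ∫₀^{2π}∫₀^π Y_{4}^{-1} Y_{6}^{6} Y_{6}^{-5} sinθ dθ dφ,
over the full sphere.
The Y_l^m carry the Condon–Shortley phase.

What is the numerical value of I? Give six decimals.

-0.192803

Rules hold: Σm=0, L=16 even, 2≤6≤10.
N = 9·13·13 = 1521
Δ = 4!·4!·8!/17! = 1/15315300
Racah Σ t=0..4: t=0:+1/829440 t=1:−1/25920 t=2:+1/9216 t=3:−1/25920 t=4:+1/829440 = 7/207360
⇒ 3j(4 6 6; 0 0 0)² = 28/2431, sgn +1
Racah Σ t=4..4: t=4:+1/5806080 = 1/5806080
⇒ 3j(4 6 6; -1 6 -5)² = 165/6188, sgn -1
4πI² = N·(3j₀)²·(3jₘ)² = 135/289
I = -1·√(0.467128/4π) = -0.19280266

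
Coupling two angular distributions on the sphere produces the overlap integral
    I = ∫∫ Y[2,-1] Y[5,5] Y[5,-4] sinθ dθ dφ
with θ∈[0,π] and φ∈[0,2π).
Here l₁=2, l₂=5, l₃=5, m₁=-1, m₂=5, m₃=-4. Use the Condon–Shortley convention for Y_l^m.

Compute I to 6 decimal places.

Rules hold: Σm=0, L=12 even, 3≤5≤7.
N = 5·11·11 = 605
Δ = 2!·2!·8!/13! = 1/38610
Racah Σ t=0..2: t=0:+1/2880 t=1:−1/576 t=2:+1/2880 = -1/960
⇒ 3j(2 5 5; 0 0 0)² = 10/429, sgn +1
Racah Σ t=2..2: t=2:+1/80640 = 1/80640
⇒ 3j(2 5 5; -1 5 -4)² = 9/286, sgn -1
4πI² = N·(3j₀)²·(3jₘ)² = 75/169
I = -1·√(0.443787/4π) = -0.18792404

-0.187924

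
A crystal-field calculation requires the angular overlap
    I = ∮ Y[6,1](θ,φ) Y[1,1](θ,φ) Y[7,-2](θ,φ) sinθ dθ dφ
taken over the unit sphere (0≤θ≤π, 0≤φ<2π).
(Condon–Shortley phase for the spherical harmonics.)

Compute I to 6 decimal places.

0.209937

Checks pass: Σm=0; 14 even; l₃=7∈[5,7].
(2·6+1)(2·1+1)(2·7+1) = 585
Δ: 0! 12! 2! / 15! → 1/1365
sum: t=0:+1/518400 = 1/518400
3j²(6 1 7; 0 0 0) = Δ·Π!·Σ² = 7/195  (sign -1)
sum: t=0:+1/1209600 = 1/1209600
3j²(6 1 7; 1 1 -2) = Δ·Π!·Σ² = 12/455  (sign -1)
combine: 4πI² = 585·7/195·12/455 = 36/65
take √, sign +1: I = 0.20993732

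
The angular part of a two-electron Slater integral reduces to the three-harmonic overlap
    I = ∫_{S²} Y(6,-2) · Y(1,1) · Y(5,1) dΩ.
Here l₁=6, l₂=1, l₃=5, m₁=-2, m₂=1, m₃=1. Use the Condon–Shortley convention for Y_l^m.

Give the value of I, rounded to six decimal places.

Checks pass: Σm=0; 12 even; l₃=5∈[5,7].
(2·6+1)(2·1+1)(2·5+1) = 429
Δ: 2! 10! 0! / 13! → 1/858
sum: t=1:−1/14400 = -1/14400
3j²(6 1 5; 0 0 0) = Δ·Π!·Σ² = 6/143  (sign +1)
sum: t=2:+1/34560 = 1/34560
3j²(6 1 5; -2 1 1) = Δ·Π!·Σ² = 14/429  (sign +1)
combine: 4πI² = 429·6/143·14/429 = 84/143
take √, sign +1: I = 0.21620548

0.216205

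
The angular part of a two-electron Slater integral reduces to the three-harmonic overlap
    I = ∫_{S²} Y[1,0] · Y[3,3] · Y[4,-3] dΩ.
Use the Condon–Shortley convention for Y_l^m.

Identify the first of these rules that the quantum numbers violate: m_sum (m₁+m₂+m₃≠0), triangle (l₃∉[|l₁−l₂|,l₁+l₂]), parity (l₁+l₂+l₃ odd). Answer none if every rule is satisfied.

azimuthal sum: 0 + 3 − 3 = 0  ✓
2 ≤ 4 ≤ 4 (triangle on l)  ✓
L = 1 + 3 + 4 = 8 (even)  ✓

none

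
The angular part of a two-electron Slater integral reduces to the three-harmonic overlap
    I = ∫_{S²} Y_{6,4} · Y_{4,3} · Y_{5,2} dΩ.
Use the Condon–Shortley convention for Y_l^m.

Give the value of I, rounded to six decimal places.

4 + 3 + 2 = 9 ≠ 0: azimuthal integral kills it; I = 0

0.000000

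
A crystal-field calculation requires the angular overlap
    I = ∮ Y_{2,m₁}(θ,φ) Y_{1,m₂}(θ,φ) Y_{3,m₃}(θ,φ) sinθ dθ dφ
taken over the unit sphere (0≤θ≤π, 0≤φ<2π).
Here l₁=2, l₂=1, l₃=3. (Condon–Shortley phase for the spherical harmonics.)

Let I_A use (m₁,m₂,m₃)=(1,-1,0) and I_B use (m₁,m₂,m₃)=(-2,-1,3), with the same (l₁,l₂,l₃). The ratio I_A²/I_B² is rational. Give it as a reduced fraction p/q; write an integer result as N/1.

Same 2,1,3: normalisation and zero-m 3j drop out of the ratio.
A: Δ: 0! 4! 2! / 7! → 1/105; sum: t=0:+1/12 = 1/12; 3j²(2 1 3; 1 -1 0) = Δ·Π!·Σ² = 1/35  (sign -1)
B: Δ: 0! 4! 2! / 7! → 1/105; sum: t=0:+1/48 = 1/48; 3j²(2 1 3; -2 -1 3) = Δ·Π!·Σ² = 1/7  (sign +1)
I_A²/I_B² = (1/35)/(1/7) = 1/5

1/5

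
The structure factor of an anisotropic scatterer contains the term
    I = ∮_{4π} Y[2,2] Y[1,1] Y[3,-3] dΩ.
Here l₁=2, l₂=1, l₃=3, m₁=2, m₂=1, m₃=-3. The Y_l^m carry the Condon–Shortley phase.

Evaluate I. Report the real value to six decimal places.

Rules hold: Σm=0, L=6 even, 1≤3≤3.
N = 5·3·7 = 105
Δ = 0!·4!·2!/7! = 1/105
Racah Σ t=0..0: t=0:+1/4 = 1/4
⇒ 3j(2 1 3; 0 0 0)² = 3/35, sgn -1
Racah Σ t=0..0: t=0:+1/48 = 1/48
⇒ 3j(2 1 3; 2 1 -3)² = 1/7, sgn +1
4πI² = N·(3j₀)²·(3jₘ)² = 9/7
I = -1·√(1.28571/4π) = -0.31986543

-0.319865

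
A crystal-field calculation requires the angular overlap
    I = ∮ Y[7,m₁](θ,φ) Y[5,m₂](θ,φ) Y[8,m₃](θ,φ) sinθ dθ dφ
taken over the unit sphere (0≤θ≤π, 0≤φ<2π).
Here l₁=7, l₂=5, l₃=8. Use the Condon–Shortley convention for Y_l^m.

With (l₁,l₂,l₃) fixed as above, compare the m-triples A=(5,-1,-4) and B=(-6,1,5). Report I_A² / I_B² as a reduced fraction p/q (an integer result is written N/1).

Same 7,5,8: normalisation and zero-m 3j drop out of the ratio.
A: Δ: 4! 10! 6! / 21! → 1/814773960; sum: t=0:+1/92897280 t=1:−1/78382080 t=2:+1/696729600 = -1/1791590400; 3j²(7 5 8; 5 -1 -4) = Δ·Π!·Σ² = 11/151164  (sign -1)
B: Δ: 4! 10! 6! / 21! → 1/814773960; sum: t=3:−1/783820800 t=4:+1/418037760 = 1/895795200; 3j²(7 5 8; -6 1 5) = Δ·Π!·Σ² = 143/23256  (sign -1)
I_A²/I_B² = (11/151164)/(143/23256) = 2/169

2/169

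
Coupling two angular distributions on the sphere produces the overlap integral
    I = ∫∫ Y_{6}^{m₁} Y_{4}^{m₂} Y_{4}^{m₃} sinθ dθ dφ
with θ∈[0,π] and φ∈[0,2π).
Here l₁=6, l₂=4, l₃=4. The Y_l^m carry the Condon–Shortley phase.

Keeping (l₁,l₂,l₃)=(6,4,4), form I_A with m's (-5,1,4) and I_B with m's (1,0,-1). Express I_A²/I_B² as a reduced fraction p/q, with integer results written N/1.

Same 6,4,4: normalisation and zero-m 3j drop out of the ratio.
A: Δ: 6! 6! 2! / 15! → 1/1261260; sum: t=5:−1/172800 = -1/172800; 3j²(6 4 4; -5 1 4) = Δ·Π!·Σ² = 2/65  (sign -1)
B: Δ: 6! 6! 2! / 15! → 1/1261260; sum: t=2:+1/3456 t=3:−1/1728 t=4:+1/11520 = -7/34560; 3j²(6 4 4; 1 0 -1) = Δ·Π!·Σ² = 7/858  (sign +1)
I_A²/I_B² = (2/65)/(7/858) = 132/35

132/35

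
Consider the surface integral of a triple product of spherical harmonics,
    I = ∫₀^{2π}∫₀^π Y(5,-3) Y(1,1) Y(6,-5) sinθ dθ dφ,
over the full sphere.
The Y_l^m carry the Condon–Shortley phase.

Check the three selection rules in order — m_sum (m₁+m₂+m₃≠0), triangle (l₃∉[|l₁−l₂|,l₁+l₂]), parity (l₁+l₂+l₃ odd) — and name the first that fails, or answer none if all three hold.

azimuthal sum: -3 + 1 − 5 = -7  ✗
4 ≤ 6 ≤ 6 (triangle on l)
L = 5 + 1 + 6 = 12 (even)

m_sum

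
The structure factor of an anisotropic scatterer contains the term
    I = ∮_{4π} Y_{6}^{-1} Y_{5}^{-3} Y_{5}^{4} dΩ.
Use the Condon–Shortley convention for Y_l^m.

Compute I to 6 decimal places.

Checks pass: Σm=0; 16 even; l₃=5∈[1,11].
(2·6+1)(2·5+1)(2·5+1) = 1573
Δ: 6! 6! 4! / 17! → 1/28588560
sum: t=1:−1/345600 t=2:+1/13824 t=3:−1/5184 t=4:+1/13824 t=5:−1/345600 = -7/129600
3j²(6 5 5; 0 0 0) = Δ·Π!·Σ² = 80/7293  (sign +1)
sum: t=1:−1/518400 t=2:+1/138240 = 11/2073600
3j²(6 5 5; -1 -3 4) = Δ·Π!·Σ² = 77/4420  (sign -1)
combine: 4πI² = 1573·80/7293·77/4420 = 3388/11271
take √, sign -1: I = -0.15466268

-0.154663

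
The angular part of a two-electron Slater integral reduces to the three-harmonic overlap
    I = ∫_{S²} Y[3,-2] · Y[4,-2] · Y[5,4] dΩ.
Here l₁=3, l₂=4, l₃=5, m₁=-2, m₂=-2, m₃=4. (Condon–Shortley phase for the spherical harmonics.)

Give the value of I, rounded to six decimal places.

Rules hold: Σm=0, L=12 even, 1≤5≤7.
N = 7·9·11 = 693
Δ = 2!·4!·6!/13! = 1/180180
Racah Σ t=0..2: t=0:+1/576 t=1:−1/144 t=2:+1/576 = -1/288
⇒ 3j(3 4 5; 0 0 0)² = 20/1001, sgn +1
Racah Σ t=1..2: t=1:−1/2880 t=2:+1/8640 = -1/4320
⇒ 3j(3 4 5; -2 -2 4)² = 8/429, sgn +1
4πI² = N·(3j₀)²·(3jₘ)² = 480/1859
I = +1·√(0.258203/4π) = 0.14334284

0.143343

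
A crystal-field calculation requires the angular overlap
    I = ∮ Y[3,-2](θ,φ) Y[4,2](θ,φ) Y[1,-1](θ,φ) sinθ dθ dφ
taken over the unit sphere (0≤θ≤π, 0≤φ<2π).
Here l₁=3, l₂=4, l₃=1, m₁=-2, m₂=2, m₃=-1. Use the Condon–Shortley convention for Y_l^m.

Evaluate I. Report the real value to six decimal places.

Σmᵢ = -1 ≠ 0, so the φ-integral vanishes; I = 0

0.000000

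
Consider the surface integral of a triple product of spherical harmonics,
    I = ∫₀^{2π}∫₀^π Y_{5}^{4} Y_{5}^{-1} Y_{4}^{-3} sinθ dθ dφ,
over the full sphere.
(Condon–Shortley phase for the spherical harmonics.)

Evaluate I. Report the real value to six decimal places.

-0.168084

m-sum 0 ✓  L=14 even ✓  0≤4≤10 ✓
Π(2lᵢ+1) = 11×11×9 = 1089
triangle coeff Δ(5,5,4) = 1/3153150
Σ_t [1,5]: t=1:−1/69120 t=2:+1/1728 t=3:−1/576 t=4:+1/1728 t=5:−1/69120 = -7/11520
(3j)²=2/143 [(5 5 4; 0 0 0)], sign=-1
Σ_t [0,1]: t=0:+1/103680 t=1:−1/17280 = -1/20736
(3j)²=10/429 [(5 5 4; 4 -1 -3)], sign=+1
⇒ 4πI² = 60/169
I = (-1)√(60/169/(4π)) = -0.16808437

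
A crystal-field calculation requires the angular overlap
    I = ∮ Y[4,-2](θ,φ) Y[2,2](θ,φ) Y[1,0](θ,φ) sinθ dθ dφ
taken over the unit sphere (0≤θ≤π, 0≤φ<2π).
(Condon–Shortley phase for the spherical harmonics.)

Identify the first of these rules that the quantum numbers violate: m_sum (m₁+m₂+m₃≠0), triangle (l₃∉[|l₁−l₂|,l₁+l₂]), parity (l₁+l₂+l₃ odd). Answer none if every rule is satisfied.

triangle

Σmᵢ = 0  ✓
l₃∈[|l₁−l₂|,l₁+l₂]=[2,6], have l₃=1  ✗
Σlᵢ = 7 ⇒ odd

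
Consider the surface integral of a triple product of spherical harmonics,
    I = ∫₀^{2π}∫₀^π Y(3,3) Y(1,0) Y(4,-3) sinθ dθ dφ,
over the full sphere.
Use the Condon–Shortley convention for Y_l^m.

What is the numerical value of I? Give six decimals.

-0.162868

Rules hold: Σm=0, L=8 even, 2≤4≤4.
N = 7·3·9 = 189
Δ = 0!·6!·2!/9! = 1/252
Racah Σ t=0..0: t=0:+1/36 = 1/36
⇒ 3j(3 1 4; 0 0 0)² = 4/63, sgn +1
Racah Σ t=0..0: t=0:+1/720 = 1/720
⇒ 3j(3 1 4; 3 0 -3)² = 1/36, sgn -1
4πI² = N·(3j₀)²·(3jₘ)² = 1/3
I = -1·√(0.333333/4π) = -0.16286750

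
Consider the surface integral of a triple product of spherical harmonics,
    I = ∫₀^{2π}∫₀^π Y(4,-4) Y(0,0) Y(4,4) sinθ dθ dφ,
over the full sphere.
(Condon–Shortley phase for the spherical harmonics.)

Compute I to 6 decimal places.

0.282095

Checks pass: Σm=0; 8 even; l₃=4∈[4,4].
(2·4+1)(2·0+1)(2·4+1) = 81
Δ: 0! 8! 0! / 9! → 1/9
sum: t=0:+1/576 = 1/576
3j²(4 0 4; 0 0 0) = Δ·Π!·Σ² = 1/9  (sign +1)
sum: t=0:+1/40320 = 1/40320
3j²(4 0 4; -4 0 4) = Δ·Π!·Σ² = 1/9  (sign +1)
combine: 4πI² = 81·1/9·1/9 = 1/1
take √, sign +1: I = 0.28209479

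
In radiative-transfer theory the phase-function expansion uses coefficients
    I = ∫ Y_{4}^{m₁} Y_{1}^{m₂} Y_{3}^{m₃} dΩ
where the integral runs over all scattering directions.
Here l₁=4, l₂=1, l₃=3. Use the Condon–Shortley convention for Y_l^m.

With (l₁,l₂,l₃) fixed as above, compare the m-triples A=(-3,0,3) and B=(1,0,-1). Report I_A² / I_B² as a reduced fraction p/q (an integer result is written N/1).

7/15

Same 4,1,3: normalisation and zero-m 3j drop out of the ratio.
A: Δ: 2! 6! 0! / 9! → 1/252; sum: t=1:−1/720 = -1/720; 3j²(4 1 3; -3 0 3) = Δ·Π!·Σ² = 1/36  (sign -1)
B: Δ: 2! 6! 0! / 9! → 1/252; sum: t=1:−1/48 = -1/48; 3j²(4 1 3; 1 0 -1) = Δ·Π!·Σ² = 5/84  (sign -1)
I_A²/I_B² = (1/36)/(5/84) = 7/15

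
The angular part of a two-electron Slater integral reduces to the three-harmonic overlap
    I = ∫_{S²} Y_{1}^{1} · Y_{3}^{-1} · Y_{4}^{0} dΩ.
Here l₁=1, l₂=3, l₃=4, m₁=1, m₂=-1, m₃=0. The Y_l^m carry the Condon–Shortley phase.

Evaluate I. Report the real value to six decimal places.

0.150786

Checks pass: Σm=0; 8 even; l₃=4∈[2,4].
(2·1+1)(2·3+1)(2·4+1) = 189
Δ: 0! 2! 6! / 9! → 1/252
sum: t=0:+1/36 = 1/36
3j²(1 3 4; 0 0 0) = Δ·Π!·Σ² = 4/63  (sign +1)
sum: t=0:+1/96 = 1/96
3j²(1 3 4; 1 -1 0) = Δ·Π!·Σ² = 1/42  (sign +1)
combine: 4πI² = 189·4/63·1/42 = 2/7
take √, sign +1: I = 0.15078601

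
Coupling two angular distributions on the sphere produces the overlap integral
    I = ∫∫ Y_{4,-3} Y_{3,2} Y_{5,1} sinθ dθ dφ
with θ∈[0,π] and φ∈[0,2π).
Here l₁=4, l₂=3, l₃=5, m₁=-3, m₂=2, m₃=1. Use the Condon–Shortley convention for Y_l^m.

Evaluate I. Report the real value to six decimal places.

0.160929

Rules hold: Σm=0, L=12 even, 1≤5≤7.
N = 9·7·11 = 693
Δ = 2!·6!·4!/13! = 1/180180
Racah Σ t=0..2: t=0:+1/576 t=1:−1/144 t=2:+1/576 = -1/288
⇒ 3j(4 3 5; 0 0 0)² = 20/1001, sgn +1
Racah Σ t=1..2: t=1:−1/17280 t=2:+1/1440 = 11/17280
⇒ 3j(4 3 5; -3 2 1)² = 11/468, sgn +1
4πI² = N·(3j₀)²·(3jₘ)² = 55/169
I = +1·√(0.325444/4π) = 0.16092854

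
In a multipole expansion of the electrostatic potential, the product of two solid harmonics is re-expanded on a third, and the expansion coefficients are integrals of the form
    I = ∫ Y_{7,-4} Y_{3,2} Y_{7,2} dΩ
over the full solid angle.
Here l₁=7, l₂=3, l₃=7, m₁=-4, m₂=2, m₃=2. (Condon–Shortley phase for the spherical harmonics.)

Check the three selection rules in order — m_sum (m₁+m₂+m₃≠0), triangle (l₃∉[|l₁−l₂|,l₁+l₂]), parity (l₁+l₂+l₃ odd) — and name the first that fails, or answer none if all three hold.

Σmᵢ = 0  ✓
l₃∈[|l₁−l₂|,l₁+l₂]=[4,10], have l₃=7  ✓
Σlᵢ = 17 ⇒ odd  ✗

parity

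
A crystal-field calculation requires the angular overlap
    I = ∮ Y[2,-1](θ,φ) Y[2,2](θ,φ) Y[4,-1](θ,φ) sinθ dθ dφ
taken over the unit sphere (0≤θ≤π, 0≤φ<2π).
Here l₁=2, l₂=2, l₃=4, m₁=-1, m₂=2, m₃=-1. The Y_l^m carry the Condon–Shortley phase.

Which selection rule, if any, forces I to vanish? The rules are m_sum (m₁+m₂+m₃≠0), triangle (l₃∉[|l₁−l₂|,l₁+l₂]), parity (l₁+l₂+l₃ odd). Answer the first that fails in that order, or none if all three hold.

none

azimuthal sum: -1 + 2 − 1 = 0  ✓
0 ≤ 4 ≤ 4 (triangle on l)  ✓
L = 2 + 2 + 4 = 8 (even)  ✓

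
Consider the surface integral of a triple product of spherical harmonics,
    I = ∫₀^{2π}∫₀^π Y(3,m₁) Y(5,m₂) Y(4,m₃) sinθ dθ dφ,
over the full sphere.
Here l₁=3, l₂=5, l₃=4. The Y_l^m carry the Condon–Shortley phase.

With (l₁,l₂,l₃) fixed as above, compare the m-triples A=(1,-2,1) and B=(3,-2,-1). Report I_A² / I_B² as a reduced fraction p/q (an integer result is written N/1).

256/375

Same 3,5,4: normalisation and zero-m 3j drop out of the ratio.
A: Δ: 4! 2! 6! / 13! → 1/180180; sum: t=0:+1/1728 t=1:−1/288 t=2:+1/960 = -1/540; 3j²(3 5 4; 1 -2 1) = Δ·Π!·Σ² = 128/6435  (sign +1)
B: Δ: 4! 2! 6! / 13! → 1/180180; sum: t=0:+1/1728 = 1/1728; 3j²(3 5 4; 3 -2 -1) = Δ·Π!·Σ² = 25/858  (sign -1)
I_A²/I_B² = (128/6435)/(25/858) = 256/375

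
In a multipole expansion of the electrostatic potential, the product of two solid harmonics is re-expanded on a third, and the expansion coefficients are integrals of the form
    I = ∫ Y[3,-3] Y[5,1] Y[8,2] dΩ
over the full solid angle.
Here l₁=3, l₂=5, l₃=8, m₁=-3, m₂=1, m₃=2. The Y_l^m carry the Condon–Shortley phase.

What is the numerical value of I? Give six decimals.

m-sum 0 ✓  L=16 even ✓  2≤8≤8 ✓
Π(2lᵢ+1) = 7×11×17 = 1309
triangle coeff Δ(3,5,8) = 1/136136
Σ_t [0,0]: t=0:+1/518400 = 1/518400
(3j)²=56/2431 [(3 5 8; 0 0 0)], sign=+1
Σ_t [0,0]: t=0:+1/12441600 = 1/12441600
(3j)²=15/9724 [(3 5 8; -3 1 2)], sign=+1
⇒ 4πI² = 1470/31603
I = (+1)√(1470/31603/(4π)) = 0.06084005

0.060840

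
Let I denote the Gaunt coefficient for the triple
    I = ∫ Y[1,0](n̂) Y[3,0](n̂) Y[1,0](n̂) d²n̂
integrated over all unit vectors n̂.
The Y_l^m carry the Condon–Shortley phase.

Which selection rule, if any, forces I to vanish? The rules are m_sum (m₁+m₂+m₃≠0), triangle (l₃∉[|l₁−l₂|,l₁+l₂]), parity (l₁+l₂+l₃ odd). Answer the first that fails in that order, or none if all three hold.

triangle

azimuthal sum: 0 + 0 + 0 = 0  ✓
2 ≤ 1 ≤ 4 (triangle on l)  ✗
L = 1 + 3 + 1 = 5 (odd)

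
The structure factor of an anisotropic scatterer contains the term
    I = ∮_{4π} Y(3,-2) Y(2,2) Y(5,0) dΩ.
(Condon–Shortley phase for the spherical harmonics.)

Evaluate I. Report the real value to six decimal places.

Rules hold: Σm=0, L=10 even, 1≤5≤5.
N = 7·5·11 = 385
Δ = 0!·6!·4!/11! = 1/2310
Racah Σ t=0..0: t=0:+1/144 = 1/144
⇒ 3j(3 2 5; 0 0 0)² = 10/231, sgn -1
Racah Σ t=0..0: t=0:+1/2880 = 1/2880
⇒ 3j(3 2 5; -2 2 0)² = 1/462, sgn -1
4πI² = N·(3j₀)²·(3jₘ)² = 25/693
I = +1·√(0.036075/4π) = 0.05357948

0.053579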